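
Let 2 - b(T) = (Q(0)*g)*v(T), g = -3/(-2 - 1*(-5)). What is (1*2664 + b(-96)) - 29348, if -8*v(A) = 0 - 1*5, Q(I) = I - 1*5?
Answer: -213481/8 ≈ -26685.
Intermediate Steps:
Q(I) = -5 + I (Q(I) = I - 5 = -5 + I)
g = -1 (g = -3/(-2 + 5) = -3/3 = -3*1/3 = -1)
v(A) = 5/8 (v(A) = -(0 - 1*5)/8 = -(0 - 5)/8 = -1/8*(-5) = 5/8)
b(T) = -9/8 (b(T) = 2 - (-5 + 0)*(-1)*5/8 = 2 - (-5*(-1))*5/8 = 2 - 5*5/8 = 2 - 1*25/8 = 2 - 25/8 = -9/8)
(1*2664 + b(-96)) - 29348 = (1*2664 - 9/8) - 29348 = (2664 - 9/8) - 29348 = 21303/8 - 29348 = -213481/8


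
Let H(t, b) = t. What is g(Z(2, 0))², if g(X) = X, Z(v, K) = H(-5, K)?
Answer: 25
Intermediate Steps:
Z(v, K) = -5
g(Z(2, 0))² = (-5)² = 25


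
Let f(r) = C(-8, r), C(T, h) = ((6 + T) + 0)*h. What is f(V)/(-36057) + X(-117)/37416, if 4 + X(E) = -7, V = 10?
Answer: 39077/149900968 ≈ 0.00026069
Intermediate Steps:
X(E) = -11 (X(E) = -4 - 7 = -11)
C(T, h) = h*(6 + T) (C(T, h) = (6 + T)*h = h*(6 + T))
f(r) = -2*r (f(r) = r*(6 - 8) = r*(-2) = -2*r)
f(V)/(-36057) + X(-117)/37416 = -2*10/(-36057) - 11/37416 = -20*(-1/36057) - 11*1/37416 = 20/36057 - 11/37416 = 39077/149900968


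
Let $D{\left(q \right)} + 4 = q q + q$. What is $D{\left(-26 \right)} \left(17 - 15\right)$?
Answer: $1292$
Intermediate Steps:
$D{\left(q \right)} = -4 + q + q^{2}$ ($D{\left(q \right)} = -4 + \left(q q + q\right) = -4 + \left(q^{2} + q\right) = -4 + \left(q + q^{2}\right) = -4 + q + q^{2}$)
$D{\left(-26 \right)} \left(17 - 15\right) = \left(-4 - 26 + \left(-26\right)^{2}\right) \left(17 - 15\right) = \left(-4 - 26 + 676\right) \left(17 - 15\right) = 646 \cdot 2 = 1292$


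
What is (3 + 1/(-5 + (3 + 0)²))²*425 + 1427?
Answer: 94657/16 ≈ 5916.1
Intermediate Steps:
(3 + 1/(-5 + (3 + 0)²))²*425 + 1427 = (3 + 1/(-5 + 3²))²*425 + 1427 = (3 + 1/(-5 + 9))²*425 + 1427 = (3 + 1/4)²*425 + 1427 = (3 + ¼)²*425 + 1427 = (13/4)²*425 + 1427 = (169/16)*425 + 1427 = 71825/16 + 1427 = 94657/16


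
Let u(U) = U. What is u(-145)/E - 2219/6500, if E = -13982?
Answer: -15041779/45441500 ≈ -0.33101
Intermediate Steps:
u(-145)/E - 2219/6500 = -145/(-13982) - 2219/6500 = -145*(-1/13982) - 2219*1/6500 = 145/13982 - 2219/6500 = -15041779/45441500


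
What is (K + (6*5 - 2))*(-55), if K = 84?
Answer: -6160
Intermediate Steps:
(K + (6*5 - 2))*(-55) = (84 + (6*5 - 2))*(-55) = (84 + (30 - 2))*(-55) = (84 + 28)*(-55) = 112*(-55) = -6160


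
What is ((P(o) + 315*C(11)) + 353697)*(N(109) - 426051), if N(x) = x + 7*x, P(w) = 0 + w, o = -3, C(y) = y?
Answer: -151856506461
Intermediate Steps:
P(w) = w
N(x) = 8*x
((P(o) + 315*C(11)) + 353697)*(N(109) - 426051) = ((-3 + 315*11) + 353697)*(8*109 - 426051) = ((-3 + 3465) + 353697)*(872 - 426051) = (3462 + 353697)*(-425179) = 357159*(-425179) = -151856506461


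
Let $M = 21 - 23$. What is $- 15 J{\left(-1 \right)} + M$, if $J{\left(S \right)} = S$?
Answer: $13$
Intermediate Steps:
$M = -2$ ($M = 21 - 23 = -2$)
$- 15 J{\left(-1 \right)} + M = \left(-15\right) \left(-1\right) - 2 = 15 - 2 = 13$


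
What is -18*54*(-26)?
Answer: 25272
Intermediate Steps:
-18*54*(-26) = -972*(-26) = 25272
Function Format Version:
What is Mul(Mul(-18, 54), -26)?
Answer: 25272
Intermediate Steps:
Mul(Mul(-18, 54), -26) = Mul(-972, -26) = 25272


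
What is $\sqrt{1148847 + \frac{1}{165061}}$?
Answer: $\frac{2 \sqrt{7825122535033687}}{165061} \approx 1071.8$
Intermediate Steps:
$\sqrt{1148847 + \frac{1}{165061}} = \sqrt{\frac{189629834668}{165061}} = \frac{2 \sqrt{7825122535033687}}{165061}$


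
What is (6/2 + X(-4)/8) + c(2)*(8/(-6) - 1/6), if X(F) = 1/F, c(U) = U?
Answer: -1/32 ≈ -0.031250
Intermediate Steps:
X(F) = 1/F
(6/2 + X(-4)/8) + c(2)*(8/(-6) - 1/6) = (6/2 + 1/(-4*8)) + 2*(8/(-6) - 1/6) = (6*(½) - ¼*⅛) + 2*(8*(-⅙) - 1*⅙) = (3 - 1/32) + 2*(-4/3 - ⅙) = 95/32 + 2*(-3/2) = 95/32 - 3 = -1/32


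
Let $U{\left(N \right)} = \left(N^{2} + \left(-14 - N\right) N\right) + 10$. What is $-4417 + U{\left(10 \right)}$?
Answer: $-4547$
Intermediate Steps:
$U{\left(N \right)} = 10 + N^{2} + N \left(-14 - N\right)$ ($U{\left(N \right)} = \left(N^{2} + N \left(-14 - N\right)\right) + 10 = 10 + N^{2} + N \left(-14 - N\right)$)
$-4417 + U{\left(10 \right)} = -4417 + \left(10 - 140\right) = -4417 - 130 = -4547$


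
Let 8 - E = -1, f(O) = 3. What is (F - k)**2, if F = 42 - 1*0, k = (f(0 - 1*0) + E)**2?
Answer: 10404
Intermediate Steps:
E = 9 (E = 8 - 1*(-1) = 8 + 1 = 9)
k = 144 (k = (3 + 9)**2 = 12**2 = 144)
F = 42 (F = 42 + 0 = 42)
(F - k)**2 = (42 - 1*144)**2 = (42 - 144)**2 = (-102)**2 = 10404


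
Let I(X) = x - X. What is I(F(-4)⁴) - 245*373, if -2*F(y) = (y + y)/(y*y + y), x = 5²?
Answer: -7400161/81 ≈ -91360.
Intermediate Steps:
x = 25
F(y) = -y/(y + y²) (F(y) = -(y + y)/(2*(y*y + y)) = -2*y/(2*(y² + y)) = -2*y/(2*(y + y²)) = -y/(y + y²))
I(X) = 25 - X
I(F(-4)⁴) - 245*373 = (25 - (-1/(1 - 4))⁴) - 245*373 = (25 - (-1/(-3))⁴) - 91385 = (25 - (-1*(-⅓))⁴) - 91385 = (25 - (⅓)⁴) - 91385 = (25 - 1*1/81) - 91385 = (25 - 1/81) - 91385 = 2024/81 - 91385 = -7400161/81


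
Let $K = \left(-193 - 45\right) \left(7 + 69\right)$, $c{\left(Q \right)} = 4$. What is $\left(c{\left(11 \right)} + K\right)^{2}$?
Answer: $327031056$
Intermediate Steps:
$K = -18088$ ($K = \left(-238\right) 76 = -18088$)
$\left(c{\left(11 \right)} + K\right)^{2} = \left(4 - 18088\right)^{2} = \left(-18084\right)^{2} = 327031056$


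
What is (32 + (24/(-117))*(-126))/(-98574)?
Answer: -376/640731 ≈ -0.00058683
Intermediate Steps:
(32 + (24/(-117))*(-126))/(-98574) = (32 + (24*(-1/117))*(-126))*(-1/98574) = (32 - 8/39*(-126))*(-1/98574) = (32 + 336/13)*(-1/98574) = (752/13)*(-1/98574) = -376/640731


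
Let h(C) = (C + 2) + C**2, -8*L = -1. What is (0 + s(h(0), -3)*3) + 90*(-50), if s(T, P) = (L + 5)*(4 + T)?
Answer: -17631/4 ≈ -4407.8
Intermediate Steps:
L = 1/8 (L = -1/8*(-1) = 1/8 ≈ 0.12500)
h(C) = 2 + C + C**2 (h(C) = (2 + C) + C**2 = 2 + C + C**2)
s(T, P) = 41/2 + 41*T/8 (s(T, P) = (1/8 + 5)*(4 + T) = 41*(4 + T)/8 = 41/2 + 41*T/8)
(0 + s(h(0), -3)*3) + 90*(-50) = (0 + (41/2 + 41*(2 + 0 + 0**2)/8)*3) + 90*(-50) = (0 + (41/2 + 41*(2 + 0 + 0)/8)*3) - 4500 = (0 + (41/2 + (41/8)*2)*3) - 4500 = (0 + (41/2 + 41/4)*3) - 4500 = (0 + (123/4)*3) - 4500 = (0 + 369/4) - 4500 = 369/4 - 4500 = -17631/4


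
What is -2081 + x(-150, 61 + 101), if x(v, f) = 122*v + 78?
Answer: -20303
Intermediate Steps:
x(v, f) = 78 + 122*v
-2081 + x(-150, 61 + 101) = -2081 + (78 + 122*(-150)) = -2081 + (78 - 18300) = -2081 - 18222 = -20303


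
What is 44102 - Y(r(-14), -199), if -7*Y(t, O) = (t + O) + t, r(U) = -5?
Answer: 308505/7 ≈ 44072.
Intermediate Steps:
Y(t, O) = -2*t/7 - O/7 (Y(t, O) = -((t + O) + t)/7 = -((O + t) + t)/7 = -(O + 2*t)/7 = -2*t/7 - O/7)
44102 - Y(r(-14), -199) = 44102 - (-2/7*(-5) - ⅐*(-199)) = 44102 - (10/7 + 199/7) = 44102 - 1*209/7 = 44102 - 209/7 = 308505/7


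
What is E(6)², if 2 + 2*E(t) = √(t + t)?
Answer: (1 - √3)² ≈ 0.53590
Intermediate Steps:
E(t) = -1 + √2*√t/2 (E(t) = -1 + √(t + t)/2 = -1 + √(2*t)/2 = -1 + (√2*√t)/2 = -1 + √2*√t/2)
E(6)² = (-1 + √2*√6/2)² = (-1 + √3)²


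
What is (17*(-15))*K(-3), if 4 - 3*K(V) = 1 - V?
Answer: 0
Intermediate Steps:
K(V) = 1 + V/3 (K(V) = 4/3 - (1 - V)/3 = 4/3 + (-1/3 + V/3) = 1 + V/3)
(17*(-15))*K(-3) = (17*(-15))*(1 + (1/3)*(-3)) = -255*(1 - 1) = -255*0 = 0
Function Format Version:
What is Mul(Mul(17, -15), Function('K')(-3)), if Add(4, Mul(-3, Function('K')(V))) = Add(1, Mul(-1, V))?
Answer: 0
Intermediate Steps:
Function('K')(V) = Add(1, Mul(Rational(1, 3), V)) (Function('K')(V) = Add(Rational(4, 3), Mul(Rational(-1, 3), Add(1, Mul(-1, V)))) = Add(Rational(4, 3), Add(Rational(-1, 3), Mul(Rational(1, 3), V))) = Add(1, Mul(Rational(1, 3), V)))
Mul(Mul(17, -15), Function('K')(-3)) = Mul(Mul(17, -15), Add(1, Mul(Rational(1, 3), -3))) = Mul(-255, Add(1, -1)) = Mul(-255, 0) = 0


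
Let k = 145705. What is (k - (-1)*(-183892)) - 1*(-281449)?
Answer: 243262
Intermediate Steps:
(k - (-1)*(-183892)) - 1*(-281449) = (145705 - (-1)*(-183892)) - 1*(-281449) = (145705 - 1*183892) + 281449 = (145705 - 183892) + 281449 = -38187 + 281449 = 243262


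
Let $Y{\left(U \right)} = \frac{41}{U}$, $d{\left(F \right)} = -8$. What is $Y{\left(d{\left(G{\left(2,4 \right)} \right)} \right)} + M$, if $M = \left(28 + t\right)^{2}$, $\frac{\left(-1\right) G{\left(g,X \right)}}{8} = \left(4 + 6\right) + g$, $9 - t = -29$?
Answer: $\frac{34807}{8} \approx 4350.9$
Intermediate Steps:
$t = 38$ ($t = 9 - -29 = 9 + 29 = 38$)
$G{\left(g,X \right)} = -80 - 8 g$ ($G{\left(g,X \right)} = - 8 \left(\left(4 + 6\right) + g\right) = - 8 \left(10 + g\right) = -80 - 8 g$)
$M = 4356$ ($M = \left(28 + 38\right)^{2} = 66^{2} = 4356$)
$Y{\left(d{\left(G{\left(2,4 \right)} \right)} \right)} + M = \frac{41}{-8} + 4356 = 41 \left(- \frac{1}{8}\right) + 4356 = - \frac{41}{8} + 4356 = \frac{34807}{8}$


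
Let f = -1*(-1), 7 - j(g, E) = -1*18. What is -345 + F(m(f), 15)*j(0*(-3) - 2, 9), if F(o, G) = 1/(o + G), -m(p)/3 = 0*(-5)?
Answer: -1030/3 ≈ -343.33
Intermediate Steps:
j(g, E) = 25 (j(g, E) = 7 - (-1)*18 = 7 - 1*(-18) = 7 + 18 = 25)
f = 1
m(p) = 0 (m(p) = -0*(-5) = -3*0 = 0)
F(o, G) = 1/(G + o)
-345 + F(m(f), 15)*j(0*(-3) - 2, 9) = -345 + 25/(15 + 0) = -345 + 25/15 = -345 + (1/15)*25 = -345 + 5/3 = -1030/3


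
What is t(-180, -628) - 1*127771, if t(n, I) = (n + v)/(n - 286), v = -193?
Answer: -59540913/466 ≈ -1.2777e+5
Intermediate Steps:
t(n, I) = (-193 + n)/(-286 + n) (t(n, I) = (n - 193)/(n - 286) = (-193 + n)/(-286 + n))
t(-180, -628) - 1*127771 = (-193 - 180)/(-286 - 180) - 1*127771 = -373/(-466) - 127771 = -1/466*(-373) - 127771 = 373/466 - 127771 = -59540913/466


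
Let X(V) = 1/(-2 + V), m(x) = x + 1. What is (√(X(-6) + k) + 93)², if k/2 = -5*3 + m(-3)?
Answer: (372 + I*√546)²/16 ≈ 8614.9 + 1086.5*I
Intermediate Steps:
m(x) = 1 + x
k = -34 (k = 2*(-5*3 + (1 - 3)) = 2*(-15 - 2) = 2*(-17) = -34)
(√(X(-6) + k) + 93)² = (√(1/(-2 - 6) - 34) + 93)² = (√(1/(-8) - 34) + 93)² = (√(-⅛ - 34) + 93)² = (√(-273/8) + 93)² = (I*√546/4 + 93)² = (93 + I*√546/4)²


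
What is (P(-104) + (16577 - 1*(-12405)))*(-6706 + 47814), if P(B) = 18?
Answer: 1192132000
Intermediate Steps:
(P(-104) + (16577 - 1*(-12405)))*(-6706 + 47814) = (18 + (16577 - 1*(-12405)))*(-6706 + 47814) = (18 + (16577 + 12405))*41108 = (18 + 28982)*41108 = 29000*41108 = 1192132000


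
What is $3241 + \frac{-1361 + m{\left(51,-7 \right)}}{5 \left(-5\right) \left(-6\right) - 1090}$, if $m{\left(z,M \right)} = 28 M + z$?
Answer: $\frac{1524023}{470} \approx 3242.6$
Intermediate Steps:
$m{\left(z,M \right)} = z + 28 M$
$3241 + \frac{-1361 + m{\left(51,-7 \right)}}{5 \left(-5\right) \left(-6\right) - 1090} = 3241 + \frac{-1361 + \left(51 + 28 \left(-7\right)\right)}{5 \left(-5\right) \left(-6\right) - 1090} = 3241 + \frac{-1361 + \left(51 - 196\right)}{\left(-25\right) \left(-6\right) - 1090} = 3241 + \frac{-1361 - 145}{150 - 1090} = 3241 - \frac{1506}{-940} = 3241 - - \frac{753}{470} = 3241 + \frac{753}{470} = \frac{1524023}{470}$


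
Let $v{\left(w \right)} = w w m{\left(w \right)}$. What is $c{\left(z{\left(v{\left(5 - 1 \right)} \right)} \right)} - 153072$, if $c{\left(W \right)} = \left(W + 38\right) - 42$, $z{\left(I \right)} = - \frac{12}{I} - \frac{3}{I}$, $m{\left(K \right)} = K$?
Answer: $- \frac{9796879}{64} \approx -1.5308 \cdot 10^{5}$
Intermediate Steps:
$v{\left(w \right)} = w^{3}$ ($v{\left(w \right)} = w w w = w^{2} w = w^{3}$)
$z{\left(I \right)} = - \frac{15}{I}$
$c{\left(W \right)} = -4 + W$ ($c{\left(W \right)} = \left(38 + W\right) - 42 = -4 + W$)
$c{\left(z{\left(v{\left(5 - 1 \right)} \right)} \right)} - 153072 = \left(-4 - \frac{15}{\left(5 - 1\right)^{3}}\right) - 153072 = \left(-4 - \frac{15}{4^{3}}\right) - 153072 = \left(-4 - \frac{15}{64}\right) - 153072 = - \frac{271}{64} - 153072 = - \frac{9796879}{64}$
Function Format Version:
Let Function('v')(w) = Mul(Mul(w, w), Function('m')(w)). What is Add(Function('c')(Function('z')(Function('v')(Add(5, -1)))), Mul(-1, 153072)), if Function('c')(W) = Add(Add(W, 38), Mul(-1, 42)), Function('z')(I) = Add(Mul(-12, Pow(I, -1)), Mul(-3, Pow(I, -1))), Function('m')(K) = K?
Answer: Rational(-9796879, 64) ≈ -1.5308e+5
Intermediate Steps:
Function('v')(w) = Pow(w, 3) (Function('v')(w) = Mul(Mul(w, w), w) = Mul(Pow(w, 2), w) = Pow(w, 3))
Function('z')(I) = Mul(-15, Pow(I, -1))
Function('c')(W) = Add(-4, W) (Function('c')(W) = Add(Add(38, W), -42) = Add(-4, W))
Add(Function('c')(Function('z')(Function('v')(Add(5, -1)))), Mul(-1, 153072)) = Add(Add(-4, Mul(-15, Pow(Pow(Add(5, -1), 3), -1))), Mul(-1, 153072)) = Add(Add(-4, Mul(-15, Pow(Pow(4, 3), -1))), -153072) = Add(Add(-4, Mul(-15, Pow(64, -1))), -153072) = Add(Add(-4, Mul(-15, Rational(1, 64))), -153072) = Add(Add(-4, Rational(-15, 64)), -153072) = Add(Rational(-271, 64), -153072) = Rational(-9796879, 64)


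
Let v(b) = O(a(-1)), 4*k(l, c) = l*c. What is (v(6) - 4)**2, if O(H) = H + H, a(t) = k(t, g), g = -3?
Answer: 25/4 ≈ 6.2500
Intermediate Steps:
k(l, c) = c*l/4 (k(l, c) = (l*c)/4 = (c*l)/4 = c*l/4)
a(t) = -3*t/4 (a(t) = (1/4)*(-3)*t = -3*t/4)
O(H) = 2*H
v(b) = 3/2 (v(b) = 2*(-3/4*(-1)) = 2*(3/4) = 3/2)
(v(6) - 4)**2 = (3/2 - 4)**2 = (-5/2)**2 = 25/4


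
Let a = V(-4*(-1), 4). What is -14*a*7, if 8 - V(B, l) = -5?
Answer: -1274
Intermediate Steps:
V(B, l) = 13 (V(B, l) = 8 - 1*(-5) = 8 + 5 = 13)
a = 13
-14*a*7 = -14*13*7 = -182*7 = -1274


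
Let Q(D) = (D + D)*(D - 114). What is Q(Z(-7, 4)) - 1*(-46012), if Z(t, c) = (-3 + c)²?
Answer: 45786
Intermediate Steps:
Q(D) = 2*D*(-114 + D) (Q(D) = (2*D)*(-114 + D) = 2*D*(-114 + D))
Q(Z(-7, 4)) - 1*(-46012) = 2*(-3 + 4)²*(-114 + (-3 + 4)²) - 1*(-46012) = 2*1²*(-114 + 1²) + 46012 = 2*1*(-114 + 1) + 46012 = 2*1*(-113) + 46012 = -226 + 46012 = 45786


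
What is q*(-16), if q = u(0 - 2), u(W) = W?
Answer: 32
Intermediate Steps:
q = -2 (q = 0 - 2 = -2)
q*(-16) = -2*(-16) = 32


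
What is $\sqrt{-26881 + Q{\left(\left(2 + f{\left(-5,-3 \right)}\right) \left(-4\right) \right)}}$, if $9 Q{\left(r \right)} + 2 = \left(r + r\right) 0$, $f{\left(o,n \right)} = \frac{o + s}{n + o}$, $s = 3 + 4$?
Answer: $\frac{i \sqrt{241931}}{3} \approx 163.95 i$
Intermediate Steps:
$s = 7$
$f{\left(o,n \right)} = \frac{7 + o}{n + o}$ ($f{\left(o,n \right)} = \frac{o + 7}{n + o} = \frac{7 + o}{n + o}$)
$Q{\left(r \right)} = - \frac{2}{9}$ ($Q{\left(r \right)} = - \frac{2}{9} + \frac{\left(r + r\right) 0}{9} = - \frac{2}{9} + \frac{2 r 0}{9} = - \frac{2}{9} + \frac{1}{9} \cdot 0 = - \frac{2}{9} + 0 = - \frac{2}{9}$)
$\sqrt{-26881 + Q{\left(\left(2 + f{\left(-5,-3 \right)}\right) \left(-4\right) \right)}} = \sqrt{-26881 - \frac{2}{9}} = \sqrt{- \frac{241931}{9}} = \frac{i \sqrt{241931}}{3}$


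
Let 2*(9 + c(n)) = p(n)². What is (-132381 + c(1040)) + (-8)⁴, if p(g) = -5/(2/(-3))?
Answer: -1026127/8 ≈ -1.2827e+5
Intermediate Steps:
p(g) = 15/2 (p(g) = -5/(2*(-⅓)) = -5/(-⅔) = -5*(-3/2) = 15/2)
c(n) = 153/8 (c(n) = -9 + (15/2)²/2 = -9 + (½)*(225/4) = -9 + 225/8 = 153/8)
(-132381 + c(1040)) + (-8)⁴ = (-132381 + 153/8) + (-8)⁴ = -1058895/8 + 4096 = -1026127/8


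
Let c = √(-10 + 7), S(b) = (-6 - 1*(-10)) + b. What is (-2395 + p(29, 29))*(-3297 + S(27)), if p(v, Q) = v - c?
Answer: 7727356 + 3266*I*√3 ≈ 7.7274e+6 + 5656.9*I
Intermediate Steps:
S(b) = 4 + b (S(b) = (-6 + 10) + b = 4 + b)
c = I*√3 (c = √(-3) = I*√3 ≈ 1.732*I)
p(v, Q) = v - I*√3
(-2395 + p(29, 29))*(-3297 + S(27)) = (-2395 + (29 - I*√3))*(-3297 + (4 + 27)) = (-2366 - I*√3)*(-3297 + 31) = (-2366 - I*√3)*(-3266) = 7727356 + 3266*I*√3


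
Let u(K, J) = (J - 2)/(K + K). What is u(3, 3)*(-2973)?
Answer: -991/2 ≈ -495.50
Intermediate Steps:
u(K, J) = (-2 + J)/(2*K) (u(K, J) = (-2 + J)/((2*K)) = (-2 + J)*(1/(2*K)) = (-2 + J)/(2*K))
u(3, 3)*(-2973) = ((½)*(-2 + 3)/3)*(-2973) = ((½)*(⅓)*1)*(-2973) = (⅙)*(-2973) = -991/2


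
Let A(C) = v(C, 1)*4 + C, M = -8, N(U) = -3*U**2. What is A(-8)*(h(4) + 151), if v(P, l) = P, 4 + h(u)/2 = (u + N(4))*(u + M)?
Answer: -19800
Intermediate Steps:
h(u) = -8 + 2*(-48 + u)*(-8 + u) (h(u) = -8 + 2*((u - 3*4**2)*(u - 8)) = -8 + 2*((u - 3*16)*(-8 + u)) = -8 + 2*((u - 48)*(-8 + u)) = -8 + 2*((-48 + u)*(-8 + u)) = -8 + 2*(-48 + u)*(-8 + u))
A(C) = 5*C (A(C) = C*4 + C = 4*C + C = 5*C)
A(-8)*(h(4) + 151) = (5*(-8))*((760 - 112*4 + 2*4**2) + 151) = -40*((760 - 448 + 2*16) + 151) = -40*((760 - 448 + 32) + 151) = -40*(344 + 151) = -40*495 = -19800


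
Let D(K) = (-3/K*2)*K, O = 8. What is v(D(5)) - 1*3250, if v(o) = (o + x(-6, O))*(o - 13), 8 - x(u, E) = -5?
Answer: -3383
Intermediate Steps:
x(u, E) = 13 (x(u, E) = 8 - 1*(-5) = 8 + 5 = 13)
D(K) = -6 (D(K) = (-6/K)*K = -6)
v(o) = (-13 + o)*(13 + o) (v(o) = (o + 13)*(o - 13) = (13 + o)*(-13 + o) = (-13 + o)*(13 + o))
v(D(5)) - 1*3250 = (-169 + (-6)²) - 1*3250 = (-169 + 36) - 3250 = -133 - 3250 = -3383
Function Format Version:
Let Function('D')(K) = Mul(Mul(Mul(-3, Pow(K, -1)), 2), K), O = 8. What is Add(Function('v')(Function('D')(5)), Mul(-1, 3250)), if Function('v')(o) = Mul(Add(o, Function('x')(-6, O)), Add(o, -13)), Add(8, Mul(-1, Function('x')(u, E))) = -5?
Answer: -3383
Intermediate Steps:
Function('x')(u, E) = 13 (Function('x')(u, E) = Add(8, Mul(-1, -5)) = Add(8, 5) = 13)
Function('D')(K) = -6 (Function('D')(K) = Mul(Mul(-6, Pow(K, -1)), K) = -6)
Function('v')(o) = Mul(Add(-13, o), Add(13, o)) (Function('v')(o) = Mul(Add(o, 13), Add(o, -13)) = Mul(Add(13, o), Add(-13, o)) = Mul(Add(-13, o), Add(13, o)))
Add(Function('v')(Function('D')(5)), Mul(-1, 3250)) = Add(Add(-169, Pow(-6, 2)), Mul(-1, 3250)) = Add(Add(-169, 36), -3250) = Add(-133, -3250) = -3383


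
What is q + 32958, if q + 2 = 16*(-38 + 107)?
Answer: 34060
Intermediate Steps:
q = 1102 (q = -2 + 16*(-38 + 107) = -2 + 16*69 = -2 + 1104 = 1102)
q + 32958 = 1102 + 32958 = 34060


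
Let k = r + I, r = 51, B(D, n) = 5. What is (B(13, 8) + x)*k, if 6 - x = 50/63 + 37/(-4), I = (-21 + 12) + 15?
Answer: 93157/84 ≈ 1109.0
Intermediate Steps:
I = 6 (I = -9 + 15 = 6)
k = 57 (k = 51 + 6 = 57)
x = 3643/252 (x = 6 - (50/63 + 37/(-4)) = 6 - (50*(1/63) + 37*(-¼)) = 6 - (50/63 - 37/4) = 6 - 1*(-2131/252) = 6 + 2131/252 = 3643/252 ≈ 14.456)
(B(13, 8) + x)*k = (5 + 3643/252)*57 = (4903/252)*57 = 93157/84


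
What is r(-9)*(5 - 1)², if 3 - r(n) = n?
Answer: 192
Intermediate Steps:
r(n) = 3 - n
r(-9)*(5 - 1)² = (3 - 1*(-9))*(5 - 1)² = (3 + 9)*4² = 12*16 = 192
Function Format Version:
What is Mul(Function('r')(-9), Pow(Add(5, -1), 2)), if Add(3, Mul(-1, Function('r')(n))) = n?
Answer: 192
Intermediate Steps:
Function('r')(n) = Add(3, Mul(-1, n))
Mul(Function('r')(-9), Pow(Add(5, -1), 2)) = Mul(Add(3, Mul(-1, -9)), Pow(Add(5, -1), 2)) = Mul(Add(3, 9), Pow(4, 2)) = Mul(12, 16) = 192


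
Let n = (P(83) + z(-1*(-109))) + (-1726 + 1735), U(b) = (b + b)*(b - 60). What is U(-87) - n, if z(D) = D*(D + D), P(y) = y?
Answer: 1724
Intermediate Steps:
U(b) = 2*b*(-60 + b) (U(b) = (2*b)*(-60 + b) = 2*b*(-60 + b))
z(D) = 2*D² (z(D) = D*(2*D) = 2*D²)
n = 23854 (n = (83 + 2*(-1*(-109))²) + (-1726 + 1735) = (83 + 2*109²) + 9 = (83 + 2*11881) + 9 = (83 + 23762) + 9 = 23845 + 9 = 23854)
U(-87) - n = 2*(-87)*(-60 - 87) - 1*23854 = 2*(-87)*(-147) - 23854 = 25578 - 23854 = 1724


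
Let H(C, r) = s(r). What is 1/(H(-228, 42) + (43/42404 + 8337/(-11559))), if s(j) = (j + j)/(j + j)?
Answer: 163382612/45707575 ≈ 3.5745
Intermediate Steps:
s(j) = 1 (s(j) = (2*j)/((2*j)) = (2*j)*(1/(2*j)) = 1)
H(C, r) = 1
1/(H(-228, 42) + (43/42404 + 8337/(-11559))) = 1/(1 + (43/42404 + 8337/(-11559))) = 1/(1 + (43*(1/42404) + 8337*(-1/11559))) = 1/(1 + (43/42404 - 2779/3853)) = 1/(1 - 117675037/163382612) = 1/(45707575/163382612) = 163382612/45707575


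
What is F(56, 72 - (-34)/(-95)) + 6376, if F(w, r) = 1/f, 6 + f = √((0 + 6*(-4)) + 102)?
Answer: 44633/7 + √78/42 ≈ 6376.4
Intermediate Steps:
f = -6 + √78 (f = -6 + √((0 + 6*(-4)) + 102) = -6 + √((0 - 24) + 102) = -6 + √(-24 + 102) = -6 + √78 ≈ 2.8318)
F(w, r) = 1/(-6 + √78)
F(56, 72 - (-34)/(-95)) + 6376 = (⅐ + √78/42) + 6376 = 44633/7 + √78/42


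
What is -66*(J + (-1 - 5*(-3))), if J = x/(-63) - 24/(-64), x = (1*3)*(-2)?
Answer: -26741/28 ≈ -955.04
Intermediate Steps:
x = -6 (x = 3*(-2) = -6)
J = 79/168 (J = -6/(-63) - 24/(-64) = -6*(-1/63) - 24*(-1/64) = 2/21 + 3/8 = 79/168 ≈ 0.47024)
-66*(J + (-1 - 5*(-3))) = -66*(79/168 + (-1 - 5*(-3))) = -66*(79/168 + (-1 + 15)) = -66*(79/168 + 14) = -66*2431/168 = -26741/28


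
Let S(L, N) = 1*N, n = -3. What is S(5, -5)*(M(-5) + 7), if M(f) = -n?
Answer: -50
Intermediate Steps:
S(L, N) = N
M(f) = 3 (M(f) = -1*(-3) = 3)
S(5, -5)*(M(-5) + 7) = -5*(3 + 7) = -5*10 = -50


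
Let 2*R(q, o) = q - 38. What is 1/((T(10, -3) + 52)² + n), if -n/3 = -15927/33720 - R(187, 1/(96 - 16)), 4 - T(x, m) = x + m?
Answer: 11240/29515307 ≈ 0.00038082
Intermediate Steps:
R(q, o) = -19 + q/2 (R(q, o) = (q - 38)/2 = (-38 + q)/2 = -19 + q/2)
T(x, m) = 4 - m - x (T(x, m) = 4 - (x + m) = 4 - (m + x) = 4 + (-m - x) = 4 - m - x)
n = 2528067/11240 (n = -3*(-15927/33720 - (-19 + (½)*187)) = -3*(-15927*1/33720 - (-19 + 187/2)) = -3*(-5309/11240 - 1*149/2) = -3*(-5309/11240 - 149/2) = -3*(-842689/11240) = 2528067/11240 ≈ 224.92)
1/((T(10, -3) + 52)² + n) = 1/(((4 - 1*(-3) - 1*10) + 52)² + 2528067/11240) = 1/(((4 + 3 - 10) + 52)² + 2528067/11240) = 1/((-3 + 52)² + 2528067/11240) = 1/(49² + 2528067/11240) = 1/(2401 + 2528067/11240) = 1/(29515307/11240) = 11240/29515307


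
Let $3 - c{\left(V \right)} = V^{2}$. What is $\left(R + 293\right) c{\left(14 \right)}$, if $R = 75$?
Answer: $-71024$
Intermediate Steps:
$c{\left(V \right)} = 3 - V^{2}$
$\left(R + 293\right) c{\left(14 \right)} = \left(75 + 293\right) \left(3 - 14^{2}\right) = 368 \left(3 - 196\right) = 368 \left(-193\right) = -71024$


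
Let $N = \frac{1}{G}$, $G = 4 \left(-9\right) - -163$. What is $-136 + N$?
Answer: $- \frac{17271}{127} \approx -135.99$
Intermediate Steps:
$G = 127$ ($G = -36 + 163 = 127$)
$N = \frac{1}{127} \approx 0.007874$
$-136 + N = -136 + \frac{1}{127} = - \frac{17271}{127}$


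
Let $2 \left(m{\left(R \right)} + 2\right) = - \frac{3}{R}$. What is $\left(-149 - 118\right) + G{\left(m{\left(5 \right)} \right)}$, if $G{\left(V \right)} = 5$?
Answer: $-262$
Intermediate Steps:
$m{\left(R \right)} = -2 - \frac{3}{2 R}$ ($m{\left(R \right)} = -2 + \frac{\left(-3\right) \frac{1}{R}}{2} = -2 - \frac{3}{2 R}$)
$\left(-149 - 118\right) + G{\left(m{\left(5 \right)} \right)} = \left(-149 - 118\right) + 5 = -267 + 5 = -262$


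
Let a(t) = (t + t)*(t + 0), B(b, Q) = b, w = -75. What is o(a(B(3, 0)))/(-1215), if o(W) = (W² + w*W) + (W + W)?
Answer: 22/27 ≈ 0.81481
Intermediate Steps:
a(t) = 2*t² (a(t) = (2*t)*t = 2*t²)
o(W) = W² - 73*W (o(W) = (W² - 75*W) + (W + W) = (W² - 75*W) + 2*W = W² - 73*W)
o(a(B(3, 0)))/(-1215) = ((2*3²)*(-73 + 2*3²))/(-1215) = ((2*9)*(-73 + 2*9))*(-1/1215) = (18*(-73 + 18))*(-1/1215) = (18*(-55))*(-1/1215) = -990*(-1/1215) = 22/27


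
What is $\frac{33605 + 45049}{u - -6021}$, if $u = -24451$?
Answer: $- \frac{39327}{9215} \approx -4.2677$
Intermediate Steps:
$\frac{33605 + 45049}{u - -6021} = \frac{33605 + 45049}{-24451 - -6021} = \frac{78654}{-24451 + \left(-2348 + 8369\right)} = \frac{78654}{-24451 + 6021} = \frac{78654}{-18430} = 78654 \left(- \frac{1}{18430}\right) = - \frac{39327}{9215}$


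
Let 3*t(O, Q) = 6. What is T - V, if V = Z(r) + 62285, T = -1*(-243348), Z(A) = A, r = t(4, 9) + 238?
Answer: 180823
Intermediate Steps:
t(O, Q) = 2 (t(O, Q) = (⅓)*6 = 2)
r = 240 (r = 2 + 238 = 240)
T = 243348
V = 62525 (V = 240 + 62285 = 62525)
T - V = 243348 - 1*62525 = 243348 - 62525 = 180823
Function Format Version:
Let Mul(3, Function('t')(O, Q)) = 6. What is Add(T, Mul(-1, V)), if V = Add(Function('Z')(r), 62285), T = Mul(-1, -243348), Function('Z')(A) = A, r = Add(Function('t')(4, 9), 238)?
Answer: 180823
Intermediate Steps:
Function('t')(O, Q) = 2 (Function('t')(O, Q) = Mul(Rational(1, 3), 6) = 2)
r = 240 (r = Add(2, 238) = 240)
T = 243348
V = 62525 (V = Add(240, 62285) = 62525)
Add(T, Mul(-1, V)) = Add(243348, Mul(-1, 62525)) = Add(243348, -62525) = 180823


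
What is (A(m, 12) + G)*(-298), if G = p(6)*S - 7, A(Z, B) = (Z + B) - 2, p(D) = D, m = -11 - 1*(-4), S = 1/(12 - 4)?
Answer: 1937/2 ≈ 968.50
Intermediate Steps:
S = 1/8 ≈ 0.12500
m = -7 (m = -11 + 4 = -7)
A(Z, B) = -2 + B + Z (A(Z, B) = (B + Z) - 2 = -2 + B + Z)
G = -25/4 (G = 6*(1/8) - 7 = 3/4 - 7 = -25/4 ≈ -6.2500)
(A(m, 12) + G)*(-298) = ((-2 + 12 - 7) - 25/4)*(-298) = (3 - 25/4)*(-298) = -13/4*(-298) = 1937/2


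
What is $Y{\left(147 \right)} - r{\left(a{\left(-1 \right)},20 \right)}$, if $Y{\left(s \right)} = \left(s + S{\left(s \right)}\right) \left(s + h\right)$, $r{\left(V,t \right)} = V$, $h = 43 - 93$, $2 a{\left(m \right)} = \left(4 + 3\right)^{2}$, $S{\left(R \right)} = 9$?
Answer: $\frac{30215}{2} \approx 15108.0$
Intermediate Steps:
$a{\left(m \right)} = \frac{49}{2}$ ($a{\left(m \right)} = \frac{\left(4 + 3\right)^{2}}{2} = \frac{7^{2}}{2} = \frac{1}{2} \cdot 49 = \frac{49}{2}$)
$h = -50$ ($h = 43 - 93 = -50$)
$Y{\left(s \right)} = \left(-50 + s\right) \left(9 + s\right)$ ($Y{\left(s \right)} = \left(s + 9\right) \left(s - 50\right) = \left(9 + s\right) \left(-50 + s\right) = \left(-50 + s\right) \left(9 + s\right)$)
$Y{\left(147 \right)} - r{\left(a{\left(-1 \right)},20 \right)} = \left(-450 + 147^{2} - 6027\right) - \frac{49}{2} = \left(-450 + 21609 - 6027\right) - \frac{49}{2} = 15132 - \frac{49}{2} = \frac{30215}{2}$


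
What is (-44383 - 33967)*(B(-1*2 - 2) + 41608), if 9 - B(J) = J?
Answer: -3261005350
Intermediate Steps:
B(J) = 9 - J
(-44383 - 33967)*(B(-1*2 - 2) + 41608) = (-44383 - 33967)*((9 - (-1*2 - 2)) + 41608) = -78350*((9 - (-2 - 2)) + 41608) = -78350*((9 - 1*(-4)) + 41608) = -78350*((9 + 4) + 41608) = -78350*(13 + 41608) = -78350*41621 = -3261005350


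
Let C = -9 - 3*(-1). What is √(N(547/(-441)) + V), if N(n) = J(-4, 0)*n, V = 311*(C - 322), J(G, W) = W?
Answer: 2*I*√25502 ≈ 319.39*I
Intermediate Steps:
C = -6 (C = -9 + 3 = -6)
V = -102008 (V = 311*(-6 - 322) = 311*(-328) = -102008)
N(n) = 0 (N(n) = 0*n = 0)
√(N(547/(-441)) + V) = √(0 - 102008) = √(-102008) = 2*I*√25502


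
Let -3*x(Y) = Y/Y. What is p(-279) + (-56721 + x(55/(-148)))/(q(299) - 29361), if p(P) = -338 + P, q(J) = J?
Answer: -26811799/43593 ≈ -615.05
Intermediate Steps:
x(Y) = -⅓ (x(Y) = -Y/(3*Y) = -⅓*1 = -⅓)
p(-279) + (-56721 + x(55/(-148)))/(q(299) - 29361) = (-338 - 279) + (-56721 - ⅓)/(299 - 29361) = -617 - 170164/3/(-29062) = -617 - 170164/3*(-1/29062) = -617 + 85082/43593 = -26811799/43593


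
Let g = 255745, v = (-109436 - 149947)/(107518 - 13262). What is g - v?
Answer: 24105760103/94256 ≈ 2.5575e+5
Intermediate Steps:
v = -259383/94256 ≈ -2.7519
g - v = 255745 - 1*(-259383/94256) = 255745 + 259383/94256 = 24105760103/94256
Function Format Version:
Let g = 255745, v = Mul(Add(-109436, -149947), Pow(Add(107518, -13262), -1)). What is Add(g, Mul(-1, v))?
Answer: Rational(24105760103, 94256) ≈ 2.5575e+5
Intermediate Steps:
v = Rational(-259383, 94256) (v = Mul(-259383, Pow(94256, -1)) = Mul(-259383, Rational(1, 94256)) = Rational(-259383, 94256) ≈ -2.7519)
Add(g, Mul(-1, v)) = Add(255745, Mul(-1, Rational(-259383, 94256))) = Add(255745, Rational(259383, 94256)) = Rational(24105760103, 94256)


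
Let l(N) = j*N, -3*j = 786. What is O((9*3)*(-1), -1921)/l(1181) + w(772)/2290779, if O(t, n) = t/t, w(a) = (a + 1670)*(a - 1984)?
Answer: -101755535763/78757491082 ≈ -1.2920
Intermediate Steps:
w(a) = (-1984 + a)*(1670 + a) (w(a) = (1670 + a)*(-1984 + a) = (-1984 + a)*(1670 + a))
j = -262 (j = -1/3*786 = -262)
O(t, n) = 1
l(N) = -262*N
O((9*3)*(-1), -1921)/l(1181) + w(772)/2290779 = 1/(-262*1181) + (-3313280 + 772**2 - 314*772)/2290779 = 1/(-309422) + (-3313280 + 595984 - 242408)*(1/2290779) = 1*(-1/309422) - 2959704*1/2290779 = -1/309422 - 328856/254531 = -101755535763/78757491082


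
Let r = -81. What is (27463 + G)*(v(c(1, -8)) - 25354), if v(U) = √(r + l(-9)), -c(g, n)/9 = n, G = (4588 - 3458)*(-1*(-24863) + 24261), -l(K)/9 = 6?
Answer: -1408099879382 + 166612749*I*√15 ≈ -1.4081e+12 + 6.4529e+8*I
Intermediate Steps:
l(K) = -54 (l(K) = -9*6 = -54)
G = 55510120 (G = 1130*(24863 + 24261) = 1130*49124 = 55510120)
c(g, n) = -9*n
v(U) = 3*I*√15 (v(U) = √(-81 - 54) = √(-135) = 3*I*√15)
(27463 + G)*(v(c(1, -8)) - 25354) = (27463 + 55510120)*(3*I*√15 - 25354) = 55537583*(-25354 + 3*I*√15) = -1408099879382 + 166612749*I*√15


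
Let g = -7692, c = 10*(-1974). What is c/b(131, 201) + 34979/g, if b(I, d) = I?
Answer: -156422329/1007652 ≈ -155.23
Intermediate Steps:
c = -19740
c/b(131, 201) + 34979/g = -19740/131 + 34979/(-7692) = -19740*1/131 + 34979*(-1/7692) = -19740/131 - 34979/7692 = -156422329/1007652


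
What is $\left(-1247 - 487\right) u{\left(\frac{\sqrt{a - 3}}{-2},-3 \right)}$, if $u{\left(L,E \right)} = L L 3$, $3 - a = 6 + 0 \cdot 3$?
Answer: $7803$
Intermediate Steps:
$a = -3$ ($a = 3 - \left(6 + 0 \cdot 3\right) = 3 - \left(6 + 0\right) = 3 - 6 = -3$)
$u{\left(L,E \right)} = 3 L^{2}$ ($u{\left(L,E \right)} = L^{2} \cdot 3 = 3 L^{2}$)
$\left(-1247 - 487\right) u{\left(\frac{\sqrt{a - 3}}{-2},-3 \right)} = \left(-1247 - 487\right) 3 \left(\frac{\sqrt{-3 - 3}}{-2}\right)^{2} = - 1734 \cdot 3 \left(\sqrt{-6} \left(- \frac{1}{2}\right)\right)^{2} = - 1734 \cdot 3 \left(i \sqrt{6} \left(- \frac{1}{2}\right)\right)^{2} = - 1734 \cdot 3 \left(- \frac{i \sqrt{6}}{2}\right)^{2} = - 1734 \cdot 3 \left(- \frac{3}{2}\right) = \left(-1734\right) \left(- \frac{9}{2}\right) = 7803$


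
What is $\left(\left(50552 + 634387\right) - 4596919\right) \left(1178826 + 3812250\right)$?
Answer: $-19524989490480$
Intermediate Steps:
$\left(\left(50552 + 634387\right) - 4596919\right) \left(1178826 + 3812250\right) = \left(684939 - 4596919\right) 4991076 = \left(-3911980\right) 4991076 = -19524989490480$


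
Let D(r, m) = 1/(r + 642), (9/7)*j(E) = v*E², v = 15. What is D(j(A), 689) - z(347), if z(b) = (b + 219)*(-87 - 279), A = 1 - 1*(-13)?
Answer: 1820072619/8786 ≈ 2.0716e+5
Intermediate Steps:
A = 14 (A = 1 + 13 = 14)
z(b) = -80154 - 366*b (z(b) = (219 + b)*(-366) = -80154 - 366*b)
j(E) = 35*E²/3 (j(E) = 7*(15*E²)/9 = 35*E²/3)
D(r, m) = 1/(642 + r)
D(j(A), 689) - z(347) = 1/(642 + (35/3)*14²) - (-80154 - 366*347) = 1/(642 + (35/3)*196) - (-80154 - 127002) = 1/(642 + 6860/3) - 1*(-207156) = 1/(8786/3) + 207156 = 3/8786 + 207156 = 1820072619/8786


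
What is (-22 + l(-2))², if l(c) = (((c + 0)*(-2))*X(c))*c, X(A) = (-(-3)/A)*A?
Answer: 2116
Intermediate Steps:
X(A) = 3 (X(A) = (3/A)*A = 3)
l(c) = -6*c² (l(c) = (((c + 0)*(-2))*3)*c = ((c*(-2))*3)*c = (-2*c*3)*c = (-6*c)*c = -6*c²)
(-22 + l(-2))² = (-22 - 6*(-2)²)² = (-22 - 6*4)² = (-22 - 24)² = (-46)² = 2116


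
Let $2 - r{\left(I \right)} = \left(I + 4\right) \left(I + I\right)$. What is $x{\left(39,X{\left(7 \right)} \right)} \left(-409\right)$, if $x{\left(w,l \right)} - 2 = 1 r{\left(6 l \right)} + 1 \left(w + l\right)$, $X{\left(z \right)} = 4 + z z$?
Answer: $83720664$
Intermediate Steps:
$X{\left(z \right)} = 4 + z^{2}$
$r{\left(I \right)} = 2 - 2 I \left(4 + I\right)$ ($r{\left(I \right)} = 2 - \left(I + 4\right) \left(I + I\right) = 2 - \left(4 + I\right) 2 I = 2 - 2 I \left(4 + I\right)$)
$x{\left(w,l \right)} = 4 + w - 72 l^{2} - 47 l$ ($x{\left(w,l \right)} = 2 + \left(1 \left(2 - 8 \cdot 6 l - 2 \left(6 l\right)^{2}\right) + 1 \left(w + l\right)\right) = 2 + \left(1 \left(2 - 48 l - 2 \cdot 36 l^{2}\right) + 1 \left(l + w\right)\right) = 2 + \left(1 \left(2 - 48 l - 72 l^{2}\right) + \left(l + w\right)\right) = 2 + \left(1 \left(2 - 72 l^{2} - 48 l\right) + \left(l + w\right)\right) = 2 - \left(-2 - w + 47 l + 72 l^{2}\right) = 4 + w - 72 l^{2} - 47 l$)
$x{\left(39,X{\left(7 \right)} \right)} \left(-409\right) = \left(4 + 39 - 72 \left(4 + 7^{2}\right)^{2} - 47 \left(4 + 7^{2}\right)\right) \left(-409\right) = \left(4 + 39 - 72 \left(4 + 49\right)^{2} - 47 \left(4 + 49\right)\right) \left(-409\right) = \left(4 + 39 - 72 \cdot 53^{2} - 2491\right) \left(-409\right) = \left(4 + 39 - 202248 - 2491\right) \left(-409\right) = \left(-204696\right) \left(-409\right) = 83720664$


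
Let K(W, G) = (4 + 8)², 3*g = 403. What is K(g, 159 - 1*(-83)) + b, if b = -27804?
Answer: -27660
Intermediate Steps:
g = 403/3 (g = (⅓)*403 = 403/3 ≈ 134.33)
K(W, G) = 144 (K(W, G) = 12² = 144)
K(g, 159 - 1*(-83)) + b = 144 - 27804 = -27660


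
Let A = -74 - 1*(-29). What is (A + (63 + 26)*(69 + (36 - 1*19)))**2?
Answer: 57896881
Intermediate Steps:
A = -45 (A = -74 + 29 = -45)
(A + (63 + 26)*(69 + (36 - 1*19)))**2 = (-45 + (63 + 26)*(69 + (36 - 1*19)))**2 = (-45 + 89*(69 + (36 - 19)))**2 = (-45 + 89*(69 + 17))**2 = (-45 + 89*86)**2 = (-45 + 7654)**2 = 7609**2 = 57896881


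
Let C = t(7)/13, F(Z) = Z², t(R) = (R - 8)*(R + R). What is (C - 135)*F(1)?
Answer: -1769/13 ≈ -136.08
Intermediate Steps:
t(R) = 2*R*(-8 + R) (t(R) = (-8 + R)*(2*R) = 2*R*(-8 + R))
C = -14/13 (C = (2*7*(-8 + 7))/13 = (2*7*(-1))*(1/13) = -14*1/13 = -14/13 ≈ -1.0769)
(C - 135)*F(1) = (-14/13 - 135)*1² = -1769/13*1 = -1769/13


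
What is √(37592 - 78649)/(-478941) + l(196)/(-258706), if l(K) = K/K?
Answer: -1/258706 - I*√41057/478941 ≈ -3.8654e-6 - 0.00042307*I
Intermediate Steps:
l(K) = 1
√(37592 - 78649)/(-478941) + l(196)/(-258706) = √(37592 - 78649)/(-478941) + 1/(-258706) = √(-41057)*(-1/478941) + 1*(-1/258706) = (I*√41057)*(-1/478941) - 1/258706 = -I*√41057/478941 - 1/258706 = -1/258706 - I*√41057/478941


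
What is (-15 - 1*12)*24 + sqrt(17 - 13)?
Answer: -646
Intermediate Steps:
(-15 - 1*12)*24 + sqrt(17 - 13) = (-15 - 12)*24 + sqrt(4) = -27*24 + 2 = -648 + 2 = -646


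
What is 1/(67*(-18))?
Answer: -1/1206 ≈ -0.00082919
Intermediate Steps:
1/(67*(-18)) = 1/(-1206) = -1/1206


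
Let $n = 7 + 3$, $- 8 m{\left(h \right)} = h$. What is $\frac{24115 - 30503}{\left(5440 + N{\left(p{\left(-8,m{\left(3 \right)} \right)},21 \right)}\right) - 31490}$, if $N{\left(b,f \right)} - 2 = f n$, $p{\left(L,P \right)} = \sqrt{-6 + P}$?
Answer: $\frac{3194}{12919} \approx 0.24723$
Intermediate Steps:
$m{\left(h \right)} = - \frac{h}{8}$
$n = 10$
$N{\left(b,f \right)} = 2 + 10 f$ ($N{\left(b,f \right)} = 2 + f 10 = 2 + 10 f$)
$\frac{24115 - 30503}{\left(5440 + N{\left(p{\left(-8,m{\left(3 \right)} \right)},21 \right)}\right) - 31490} = \frac{24115 - 30503}{\left(5440 + \left(2 + 10 \cdot 21\right)\right) - 31490} = - \frac{6388}{\left(5440 + \left(2 + 210\right)\right) - 31490} = - \frac{6388}{\left(5440 + 212\right) - 31490} = - \frac{6388}{5652 - 31490} = - \frac{6388}{-25838} = \left(-6388\right) \left(- \frac{1}{25838}\right) = \frac{3194}{12919}$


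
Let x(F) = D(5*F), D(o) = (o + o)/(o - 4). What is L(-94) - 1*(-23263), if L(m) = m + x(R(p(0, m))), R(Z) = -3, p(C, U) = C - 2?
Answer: 440241/19 ≈ 23171.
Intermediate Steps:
p(C, U) = -2 + C
D(o) = 2*o/(-4 + o) (D(o) = (2*o)/(-4 + o) = 2*o/(-4 + o))
x(F) = 10*F/(-4 + 5*F) (x(F) = 2*(5*F)/(-4 + 5*F) = 10*F/(-4 + 5*F))
L(m) = 30/19 + m (L(m) = m + 10*(-3)/(-4 + 5*(-3)) = m + 10*(-3)/(-4 - 15) = m + 10*(-3)/(-19) = m + 10*(-3)*(-1/19) = m + 30/19 = 30/19 + m)
L(-94) - 1*(-23263) = (30/19 - 94) - 1*(-23263) = -1756/19 + 23263 = 440241/19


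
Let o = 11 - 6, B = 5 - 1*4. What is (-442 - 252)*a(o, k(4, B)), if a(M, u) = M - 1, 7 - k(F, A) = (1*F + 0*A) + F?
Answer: -2776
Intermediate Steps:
B = 1 (B = 5 - 4 = 1)
k(F, A) = 7 - 2*F (k(F, A) = 7 - ((1*F + 0*A) + F) = 7 - ((F + 0) + F) = 7 - (F + F) = 7 - 2*F)
o = 5
a(M, u) = -1 + M
(-442 - 252)*a(o, k(4, B)) = (-442 - 252)*(-1 + 5) = -694*4 = -2776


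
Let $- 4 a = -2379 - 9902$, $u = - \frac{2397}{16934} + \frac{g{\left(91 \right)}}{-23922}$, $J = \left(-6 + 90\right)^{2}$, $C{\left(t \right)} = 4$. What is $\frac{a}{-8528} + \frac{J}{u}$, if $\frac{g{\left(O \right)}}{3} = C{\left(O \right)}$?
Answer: $- \frac{2321542581891149}{46736885312} \approx -49673.0$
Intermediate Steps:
$g{\left(O \right)} = 12$ ($g{\left(O \right)} = 3 \cdot 4 = 12$)
$J = 7056$ ($J = 84^{2} = 7056$)
$u = - \frac{9590707}{67515858}$ ($u = - \frac{2397}{16934} + \frac{12}{-23922} = \left(-2397\right) \frac{1}{16934} + 12 \left(- \frac{1}{23922}\right) = - \frac{2397}{16934} - \frac{2}{3987} = - \frac{9590707}{67515858} \approx -0.14205$)
$a = \frac{12281}{4}$ ($a = - \frac{-2379 - 9902}{4} = \left(- \frac{1}{4}\right) \left(-12281\right) = \frac{12281}{4} \approx 3070.3$)
$\frac{a}{-8528} + \frac{J}{u} = \frac{12281}{4 \left(-8528\right)} + \frac{7056}{- \frac{9590707}{67515858}} = \frac{12281}{4} \left(- \frac{1}{8528}\right) + 7056 \left(- \frac{67515858}{9590707}\right) = - \frac{12281}{34112} - \frac{68055984864}{1370101} = - \frac{2321542581891149}{46736885312}$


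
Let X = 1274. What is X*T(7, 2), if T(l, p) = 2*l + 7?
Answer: 26754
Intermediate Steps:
T(l, p) = 7 + 2*l
X*T(7, 2) = 1274*(7 + 2*7) = 1274*(7 + 14) = 1274*21 = 26754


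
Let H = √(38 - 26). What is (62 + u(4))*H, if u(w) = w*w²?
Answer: 252*√3 ≈ 436.48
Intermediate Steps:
u(w) = w³
H = 2*√3 (H = √12 = 2*√3 ≈ 3.4641)
(62 + u(4))*H = (62 + 4³)*(2*√3) = (62 + 64)*(2*√3) = 126*(2*√3) = 252*√3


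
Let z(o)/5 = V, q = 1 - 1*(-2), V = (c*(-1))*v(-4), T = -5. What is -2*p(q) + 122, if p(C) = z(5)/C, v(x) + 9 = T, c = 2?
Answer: 86/3 ≈ 28.667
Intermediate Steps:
v(x) = -14 (v(x) = -9 - 5 = -14)
V = 28 (V = (2*(-1))*(-14) = -2*(-14) = 28)
q = 3 (q = 1 + 2 = 3)
z(o) = 140 (z(o) = 5*28 = 140)
p(C) = 140/C
-2*p(q) + 122 = -280/3 + 122 = 86/3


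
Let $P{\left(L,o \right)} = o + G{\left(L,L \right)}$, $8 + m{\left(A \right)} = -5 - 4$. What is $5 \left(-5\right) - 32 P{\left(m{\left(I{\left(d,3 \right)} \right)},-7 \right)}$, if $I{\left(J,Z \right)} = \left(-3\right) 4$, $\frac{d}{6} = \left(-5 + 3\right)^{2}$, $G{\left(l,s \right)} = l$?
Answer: $743$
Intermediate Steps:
$d = 24$ ($d = 6 \left(-5 + 3\right)^{2} = 6 \left(-2\right)^{2} = 6 \cdot 4 = 24$)
$I{\left(J,Z \right)} = -12$
$m{\left(A \right)} = -17$ ($m{\left(A \right)} = -8 - 9 = -17$)
$P{\left(L,o \right)} = L + o$ ($P{\left(L,o \right)} = o + L = L + o$)
$5 \left(-5\right) - 32 P{\left(m{\left(I{\left(d,3 \right)} \right)},-7 \right)} = 5 \left(-5\right) - 32 \left(-17 - 7\right) = -25 - -768 = -25 + 768 = 743$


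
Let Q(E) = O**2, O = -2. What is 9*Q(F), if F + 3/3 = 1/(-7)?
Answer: 36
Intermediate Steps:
F = -8/7 (F = -1 + 1/(-7) = -1 - 1/7 = -8/7 ≈ -1.1429)
Q(E) = 4 (Q(E) = (-2)**2 = 4)
9*Q(F) = 9*4 = 36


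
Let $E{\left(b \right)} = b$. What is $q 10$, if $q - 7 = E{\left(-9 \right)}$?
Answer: $-20$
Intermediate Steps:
$q = -2$ ($q = 7 - 9 = -2$)
$q 10 = \left(-2\right) 10 = -20$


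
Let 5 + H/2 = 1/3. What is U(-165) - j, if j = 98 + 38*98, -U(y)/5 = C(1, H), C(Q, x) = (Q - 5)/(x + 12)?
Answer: -7629/2 ≈ -3814.5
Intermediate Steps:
H = -28/3 (H = -10 + 2/3 = -10 + 2*(⅓) = -10 + ⅔ = -28/3 ≈ -9.3333)
C(Q, x) = (-5 + Q)/(12 + x)
U(y) = 15/2 (U(y) = -5*(-5 + 1)/(12 - 28/3) = -5*(-4)/8/3 = -15*(-4)/8 = -5*(-3/2) = 15/2)
j = 3822 (j = 98 + 3724 = 3822)
U(-165) - j = 15/2 - 1*3822 = 15/2 - 3822 = -7629/2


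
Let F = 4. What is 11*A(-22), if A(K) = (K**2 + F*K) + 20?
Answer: 4576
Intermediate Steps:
A(K) = 20 + K**2 + 4*K (A(K) = (K**2 + 4*K) + 20 = 20 + K**2 + 4*K)
11*A(-22) = 11*(20 + (-22)**2 + 4*(-22)) = 11*(20 + 484 - 88) = 11*416 = 4576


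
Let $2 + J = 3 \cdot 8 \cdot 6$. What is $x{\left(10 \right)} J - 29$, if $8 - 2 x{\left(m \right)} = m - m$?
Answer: $539$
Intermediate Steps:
$x{\left(m \right)} = 4$ ($x{\left(m \right)} = 4 - \frac{m - m}{2} = 4 - 0 = 4 + 0 = 4$)
$J = 142$ ($J = -2 + 3 \cdot 8 \cdot 6 = -2 + 24 \cdot 6 = -2 + 144 = 142$)
$x{\left(10 \right)} J - 29 = 4 \cdot 142 - 29 = 568 - 29 = 539$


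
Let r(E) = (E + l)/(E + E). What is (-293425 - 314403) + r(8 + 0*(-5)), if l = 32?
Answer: -1215651/2 ≈ -6.0783e+5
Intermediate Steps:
r(E) = (32 + E)/(2*E) (r(E) = (E + 32)/(E + E) = (32 + E)/((2*E)) = (32 + E)*(1/(2*E)) = (32 + E)/(2*E))
(-293425 - 314403) + r(8 + 0*(-5)) = (-293425 - 314403) + (32 + (8 + 0*(-5)))/(2*(8 + 0*(-5))) = -607828 + (32 + (8 + 0))/(2*(8 + 0)) = -607828 + (½)*(32 + 8)/8 = -607828 + (½)*(⅛)*40 = -607828 + 5/2 = -1215651/2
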